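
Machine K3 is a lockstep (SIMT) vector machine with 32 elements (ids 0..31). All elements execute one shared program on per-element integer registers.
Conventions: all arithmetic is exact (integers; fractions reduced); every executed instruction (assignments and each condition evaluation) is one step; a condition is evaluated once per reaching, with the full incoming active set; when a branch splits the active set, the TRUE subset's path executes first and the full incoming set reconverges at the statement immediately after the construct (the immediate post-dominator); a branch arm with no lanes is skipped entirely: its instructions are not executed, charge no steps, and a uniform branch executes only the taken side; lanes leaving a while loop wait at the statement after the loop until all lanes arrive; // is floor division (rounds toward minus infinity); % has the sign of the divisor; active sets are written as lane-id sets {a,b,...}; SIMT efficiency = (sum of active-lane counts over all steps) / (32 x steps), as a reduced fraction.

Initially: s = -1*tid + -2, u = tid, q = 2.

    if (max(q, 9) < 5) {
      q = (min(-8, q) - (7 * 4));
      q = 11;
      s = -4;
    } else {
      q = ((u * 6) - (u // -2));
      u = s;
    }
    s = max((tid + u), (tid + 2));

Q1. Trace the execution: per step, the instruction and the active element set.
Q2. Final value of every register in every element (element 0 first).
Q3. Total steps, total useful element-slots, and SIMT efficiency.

step 0: eval (max(q, 9) < 5)         {0,1,2,3,4,5,6,7,8,9,10,11,12,13,14,15,16,17,18,19,20,21,22,23,24,25,26,27,28,29,30,31}
step 1: q <- ((u * 6) - (u // -2))   {0,1,2,3,4,5,6,7,8,9,10,11,12,13,14,15,16,17,18,19,20,21,22,23,24,25,26,27,28,29,30,31}
step 2: u <- s                       {0,1,2,3,4,5,6,7,8,9,10,11,12,13,14,15,16,17,18,19,20,21,22,23,24,25,26,27,28,29,30,31}
step 3: s <- max((tid + u), (tid + 2)) {0,1,2,3,4,5,6,7,8,9,10,11,12,13,14,15,16,17,18,19,20,21,22,23,24,25,26,27,28,29,30,31}

Answer: 4 steps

s: 2,3,4,5,6,7,8,9,10,11,12,13,14,15,16,17,18,19,20,21,22,23,24,25,26,27,28,29,30,31,32,33
u: -2,-3,-4,-5,-6,-7,-8,-9,-10,-11,-12,-13,-14,-15,-16,-17,-18,-19,-20,-21,-22,-23,-24,-25,-26,-27,-28,-29,-30,-31,-32,-33
q: 0,7,13,20,26,33,39,46,52,59,65,72,78,85,91,98,104,111,117,124,130,137,143,150,156,163,169,176,182,189,195,202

steps = 4; useful = 128; efficiency = 128/128 = 1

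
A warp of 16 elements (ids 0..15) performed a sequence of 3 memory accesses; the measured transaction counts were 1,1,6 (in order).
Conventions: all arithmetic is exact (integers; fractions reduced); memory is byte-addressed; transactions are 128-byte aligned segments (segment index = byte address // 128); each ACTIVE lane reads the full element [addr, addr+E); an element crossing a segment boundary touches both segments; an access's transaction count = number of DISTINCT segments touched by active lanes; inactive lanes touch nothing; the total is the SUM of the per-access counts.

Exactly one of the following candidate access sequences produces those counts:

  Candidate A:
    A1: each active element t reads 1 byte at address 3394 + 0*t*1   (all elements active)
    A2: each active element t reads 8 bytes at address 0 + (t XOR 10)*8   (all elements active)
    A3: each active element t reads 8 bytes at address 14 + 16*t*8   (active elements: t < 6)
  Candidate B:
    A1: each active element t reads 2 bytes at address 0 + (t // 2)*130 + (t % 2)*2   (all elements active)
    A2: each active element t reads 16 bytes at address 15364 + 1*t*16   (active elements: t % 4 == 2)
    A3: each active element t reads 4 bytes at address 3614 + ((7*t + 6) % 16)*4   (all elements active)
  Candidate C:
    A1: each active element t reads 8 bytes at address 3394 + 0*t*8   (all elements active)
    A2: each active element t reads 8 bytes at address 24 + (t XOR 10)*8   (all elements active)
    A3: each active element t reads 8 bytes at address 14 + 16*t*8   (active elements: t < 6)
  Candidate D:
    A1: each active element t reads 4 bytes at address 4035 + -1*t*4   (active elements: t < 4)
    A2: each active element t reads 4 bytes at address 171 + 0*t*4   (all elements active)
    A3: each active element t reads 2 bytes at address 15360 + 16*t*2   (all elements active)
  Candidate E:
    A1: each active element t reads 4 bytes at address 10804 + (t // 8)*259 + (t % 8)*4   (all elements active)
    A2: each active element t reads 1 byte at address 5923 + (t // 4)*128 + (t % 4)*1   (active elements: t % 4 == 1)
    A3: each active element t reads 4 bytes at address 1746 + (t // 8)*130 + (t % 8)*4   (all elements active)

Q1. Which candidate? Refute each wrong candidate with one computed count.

B: A1 gives 8 transactions, not 1
C: A2 gives 2 transactions, not 1
D: A3 gives 4 transactions, not 6
E: A1 gives 2 transactions, not 1
A: all counts match (1,1,6)

Answer: A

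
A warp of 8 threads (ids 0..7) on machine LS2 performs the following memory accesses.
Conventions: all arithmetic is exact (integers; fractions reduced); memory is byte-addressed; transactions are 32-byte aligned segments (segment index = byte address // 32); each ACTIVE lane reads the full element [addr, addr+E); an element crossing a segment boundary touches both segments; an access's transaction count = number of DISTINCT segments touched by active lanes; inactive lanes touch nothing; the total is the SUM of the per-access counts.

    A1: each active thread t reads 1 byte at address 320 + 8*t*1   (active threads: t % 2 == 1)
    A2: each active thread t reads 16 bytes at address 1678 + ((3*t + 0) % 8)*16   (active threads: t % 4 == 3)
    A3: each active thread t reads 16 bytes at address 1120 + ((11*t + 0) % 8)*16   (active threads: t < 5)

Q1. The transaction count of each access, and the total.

A1: 2 transactions
A2: 4 transactions
A3: 4 transactions

Answer: 2,4,4; total 10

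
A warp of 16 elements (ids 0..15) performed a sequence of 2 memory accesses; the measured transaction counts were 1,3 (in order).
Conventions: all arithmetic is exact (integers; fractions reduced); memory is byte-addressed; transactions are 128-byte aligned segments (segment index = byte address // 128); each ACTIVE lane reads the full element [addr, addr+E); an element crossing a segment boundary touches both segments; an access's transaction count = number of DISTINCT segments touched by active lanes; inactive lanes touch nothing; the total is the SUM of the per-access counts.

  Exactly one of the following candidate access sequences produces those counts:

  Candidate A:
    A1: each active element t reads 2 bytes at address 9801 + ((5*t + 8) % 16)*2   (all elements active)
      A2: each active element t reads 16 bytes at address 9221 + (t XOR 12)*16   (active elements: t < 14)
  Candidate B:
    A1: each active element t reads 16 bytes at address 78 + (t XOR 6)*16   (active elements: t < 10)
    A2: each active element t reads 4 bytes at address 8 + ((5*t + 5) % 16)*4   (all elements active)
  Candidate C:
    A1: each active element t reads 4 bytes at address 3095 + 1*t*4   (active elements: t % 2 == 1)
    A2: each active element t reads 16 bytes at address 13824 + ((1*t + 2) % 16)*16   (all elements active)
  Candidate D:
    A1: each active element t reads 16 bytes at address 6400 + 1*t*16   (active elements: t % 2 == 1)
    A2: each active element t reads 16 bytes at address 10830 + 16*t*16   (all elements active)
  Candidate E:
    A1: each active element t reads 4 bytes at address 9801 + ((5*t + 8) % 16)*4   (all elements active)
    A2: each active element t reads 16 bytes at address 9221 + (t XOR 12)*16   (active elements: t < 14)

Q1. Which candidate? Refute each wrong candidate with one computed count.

B: A1 gives 3 transactions, not 1
C: A2 gives 2 transactions, not 3
D: A1 gives 2 transactions, not 1
E: A1 gives 2 transactions, not 1
A: all counts match (1,3)

Answer: A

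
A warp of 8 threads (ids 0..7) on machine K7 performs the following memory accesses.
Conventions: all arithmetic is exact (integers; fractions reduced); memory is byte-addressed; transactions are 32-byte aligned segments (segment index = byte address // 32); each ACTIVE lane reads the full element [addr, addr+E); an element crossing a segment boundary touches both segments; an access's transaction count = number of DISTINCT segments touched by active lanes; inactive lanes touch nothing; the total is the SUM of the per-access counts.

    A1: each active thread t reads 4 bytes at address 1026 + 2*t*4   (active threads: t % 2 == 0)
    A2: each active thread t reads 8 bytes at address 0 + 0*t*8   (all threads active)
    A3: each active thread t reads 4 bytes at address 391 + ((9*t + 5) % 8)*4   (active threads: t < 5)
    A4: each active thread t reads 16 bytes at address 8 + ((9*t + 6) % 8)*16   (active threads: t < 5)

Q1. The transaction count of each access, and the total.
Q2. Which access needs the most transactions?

A1: 2 transactions
A2: 1 transaction
A3: 2 transactions
A4: 4 transactions

Answer: 2,1,2,4; total 9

Answer: A4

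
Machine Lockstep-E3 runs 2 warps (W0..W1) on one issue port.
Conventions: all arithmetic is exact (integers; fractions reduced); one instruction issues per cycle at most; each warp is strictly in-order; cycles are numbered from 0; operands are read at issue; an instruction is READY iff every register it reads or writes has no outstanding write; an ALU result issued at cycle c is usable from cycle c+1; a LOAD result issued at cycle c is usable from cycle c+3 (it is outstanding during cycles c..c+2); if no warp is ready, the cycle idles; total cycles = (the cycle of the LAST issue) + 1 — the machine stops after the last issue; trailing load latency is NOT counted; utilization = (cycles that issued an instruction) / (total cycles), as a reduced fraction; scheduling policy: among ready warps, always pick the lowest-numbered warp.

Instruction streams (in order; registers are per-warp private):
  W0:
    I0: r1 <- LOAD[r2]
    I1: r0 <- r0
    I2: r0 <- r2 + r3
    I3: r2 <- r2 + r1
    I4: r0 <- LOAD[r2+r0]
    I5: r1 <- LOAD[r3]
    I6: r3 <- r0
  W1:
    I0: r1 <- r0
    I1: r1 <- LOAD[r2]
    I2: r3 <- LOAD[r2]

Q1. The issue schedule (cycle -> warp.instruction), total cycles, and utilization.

cycle 0: W0.I0
cycle 1: W0.I1
cycle 2: W0.I2
cycle 3: W0.I3
cycle 4: W0.I4
cycle 5: W0.I5
cycle 6: W1.I0
cycle 7: W0.I6
cycle 8: W1.I1
cycle 9: W1.I2

Answer: 10 cycles, utilization 1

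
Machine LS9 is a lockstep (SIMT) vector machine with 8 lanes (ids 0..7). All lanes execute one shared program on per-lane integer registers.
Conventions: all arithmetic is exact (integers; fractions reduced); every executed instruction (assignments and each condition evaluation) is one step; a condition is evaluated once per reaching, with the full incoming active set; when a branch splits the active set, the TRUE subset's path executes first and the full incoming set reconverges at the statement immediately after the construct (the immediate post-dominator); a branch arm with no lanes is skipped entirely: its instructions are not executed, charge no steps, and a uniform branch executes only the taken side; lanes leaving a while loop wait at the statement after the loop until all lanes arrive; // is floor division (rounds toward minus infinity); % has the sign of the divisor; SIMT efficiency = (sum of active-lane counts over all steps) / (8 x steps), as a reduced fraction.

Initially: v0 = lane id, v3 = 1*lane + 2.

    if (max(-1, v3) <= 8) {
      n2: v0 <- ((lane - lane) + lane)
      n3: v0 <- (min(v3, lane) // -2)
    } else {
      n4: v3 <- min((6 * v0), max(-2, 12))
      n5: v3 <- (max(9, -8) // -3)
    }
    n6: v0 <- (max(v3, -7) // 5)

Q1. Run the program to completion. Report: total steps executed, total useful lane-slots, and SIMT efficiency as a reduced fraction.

Answer: 6 steps, 32 useful, 2/3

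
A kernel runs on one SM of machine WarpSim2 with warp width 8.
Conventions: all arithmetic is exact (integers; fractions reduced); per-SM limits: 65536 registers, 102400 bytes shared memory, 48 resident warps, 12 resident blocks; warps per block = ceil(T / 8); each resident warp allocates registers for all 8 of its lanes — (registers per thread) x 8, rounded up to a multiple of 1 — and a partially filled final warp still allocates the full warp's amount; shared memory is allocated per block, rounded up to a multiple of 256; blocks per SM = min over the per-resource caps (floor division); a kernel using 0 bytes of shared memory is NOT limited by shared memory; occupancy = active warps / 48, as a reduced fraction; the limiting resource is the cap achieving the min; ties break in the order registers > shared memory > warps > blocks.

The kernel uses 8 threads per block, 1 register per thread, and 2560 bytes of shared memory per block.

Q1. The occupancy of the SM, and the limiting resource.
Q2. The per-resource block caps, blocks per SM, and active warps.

Answer: occupancy 1/4, limited by blocks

registers: 8192 blocks
shared memory: 40 blocks
warps: 48 blocks
blocks: 12 blocks

Answer: 12 blocks, 12 active warps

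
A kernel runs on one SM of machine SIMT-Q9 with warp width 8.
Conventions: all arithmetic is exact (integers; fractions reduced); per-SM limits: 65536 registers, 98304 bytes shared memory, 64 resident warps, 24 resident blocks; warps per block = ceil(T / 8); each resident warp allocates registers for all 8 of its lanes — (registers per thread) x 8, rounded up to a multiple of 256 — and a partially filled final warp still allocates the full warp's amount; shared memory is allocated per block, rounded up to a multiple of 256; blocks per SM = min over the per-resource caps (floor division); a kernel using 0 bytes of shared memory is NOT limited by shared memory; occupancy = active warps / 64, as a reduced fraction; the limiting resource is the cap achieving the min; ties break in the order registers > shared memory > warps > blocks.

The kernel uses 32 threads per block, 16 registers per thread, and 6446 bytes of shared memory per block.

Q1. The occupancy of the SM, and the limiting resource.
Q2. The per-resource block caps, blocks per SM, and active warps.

Answer: occupancy 7/8, limited by shared memory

registers: 64 blocks
shared memory: 14 blocks
warps: 16 blocks
blocks: 24 blocks

Answer: 14 blocks, 56 active warps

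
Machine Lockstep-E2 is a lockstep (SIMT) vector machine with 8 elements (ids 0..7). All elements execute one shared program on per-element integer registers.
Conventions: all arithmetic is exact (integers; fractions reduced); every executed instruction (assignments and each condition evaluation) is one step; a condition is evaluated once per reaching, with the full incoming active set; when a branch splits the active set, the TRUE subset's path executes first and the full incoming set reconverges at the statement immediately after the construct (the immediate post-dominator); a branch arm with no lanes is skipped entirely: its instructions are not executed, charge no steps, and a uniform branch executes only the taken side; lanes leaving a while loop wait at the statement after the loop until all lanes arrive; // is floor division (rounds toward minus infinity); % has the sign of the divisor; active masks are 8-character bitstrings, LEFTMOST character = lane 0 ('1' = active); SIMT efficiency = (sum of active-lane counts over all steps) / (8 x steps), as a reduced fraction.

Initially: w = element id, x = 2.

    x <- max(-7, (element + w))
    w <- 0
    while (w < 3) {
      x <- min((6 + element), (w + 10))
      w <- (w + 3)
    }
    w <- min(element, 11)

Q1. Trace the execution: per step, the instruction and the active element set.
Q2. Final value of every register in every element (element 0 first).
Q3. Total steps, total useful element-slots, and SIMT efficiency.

step 0: x <- max(-7, (element + w))  11111111
step 1: w <- 0                       11111111
step 2: eval (w < 3)                 11111111
step 3: x <- min((6 + element), (w + 10)) 11111111
step 4: w <- (w + 3)                 11111111
step 5: eval (w < 3)                 11111111
step 6: w <- min(element, 11)        11111111

Answer: 7 steps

w: 0,1,2,3,4,5,6,7
x: 6,7,8,9,10,10,10,10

steps = 7; useful = 56; efficiency = 56/56 = 1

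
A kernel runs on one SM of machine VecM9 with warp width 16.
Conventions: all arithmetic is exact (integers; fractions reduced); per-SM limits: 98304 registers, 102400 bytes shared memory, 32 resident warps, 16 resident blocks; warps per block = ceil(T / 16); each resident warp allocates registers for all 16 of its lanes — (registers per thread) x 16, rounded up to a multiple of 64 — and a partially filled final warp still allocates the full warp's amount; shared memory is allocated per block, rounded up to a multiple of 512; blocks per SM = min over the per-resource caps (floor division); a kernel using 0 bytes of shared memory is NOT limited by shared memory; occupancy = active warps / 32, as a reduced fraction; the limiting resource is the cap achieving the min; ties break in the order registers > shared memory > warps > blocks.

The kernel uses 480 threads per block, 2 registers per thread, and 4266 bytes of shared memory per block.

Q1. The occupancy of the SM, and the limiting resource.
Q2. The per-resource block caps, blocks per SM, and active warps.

Answer: occupancy 15/16, limited by warps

registers: 51 blocks
shared memory: 22 blocks
warps: 1 block
blocks: 16 blocks

Answer: 1 block, 30 active warps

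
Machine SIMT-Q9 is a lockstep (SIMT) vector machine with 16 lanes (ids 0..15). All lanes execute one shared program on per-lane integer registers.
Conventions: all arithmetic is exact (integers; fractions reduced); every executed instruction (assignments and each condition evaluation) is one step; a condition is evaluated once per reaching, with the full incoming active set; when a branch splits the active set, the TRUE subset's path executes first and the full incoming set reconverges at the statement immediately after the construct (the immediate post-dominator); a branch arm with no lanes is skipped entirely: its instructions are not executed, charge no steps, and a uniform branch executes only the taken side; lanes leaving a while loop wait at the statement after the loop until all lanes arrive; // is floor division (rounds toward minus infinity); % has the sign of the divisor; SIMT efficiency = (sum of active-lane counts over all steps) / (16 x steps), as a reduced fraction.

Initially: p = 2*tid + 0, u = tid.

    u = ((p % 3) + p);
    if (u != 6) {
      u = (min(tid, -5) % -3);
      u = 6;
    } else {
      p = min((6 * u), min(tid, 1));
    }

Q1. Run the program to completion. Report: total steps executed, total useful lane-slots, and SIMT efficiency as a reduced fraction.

Answer: 5 steps, 63 useful, 63/80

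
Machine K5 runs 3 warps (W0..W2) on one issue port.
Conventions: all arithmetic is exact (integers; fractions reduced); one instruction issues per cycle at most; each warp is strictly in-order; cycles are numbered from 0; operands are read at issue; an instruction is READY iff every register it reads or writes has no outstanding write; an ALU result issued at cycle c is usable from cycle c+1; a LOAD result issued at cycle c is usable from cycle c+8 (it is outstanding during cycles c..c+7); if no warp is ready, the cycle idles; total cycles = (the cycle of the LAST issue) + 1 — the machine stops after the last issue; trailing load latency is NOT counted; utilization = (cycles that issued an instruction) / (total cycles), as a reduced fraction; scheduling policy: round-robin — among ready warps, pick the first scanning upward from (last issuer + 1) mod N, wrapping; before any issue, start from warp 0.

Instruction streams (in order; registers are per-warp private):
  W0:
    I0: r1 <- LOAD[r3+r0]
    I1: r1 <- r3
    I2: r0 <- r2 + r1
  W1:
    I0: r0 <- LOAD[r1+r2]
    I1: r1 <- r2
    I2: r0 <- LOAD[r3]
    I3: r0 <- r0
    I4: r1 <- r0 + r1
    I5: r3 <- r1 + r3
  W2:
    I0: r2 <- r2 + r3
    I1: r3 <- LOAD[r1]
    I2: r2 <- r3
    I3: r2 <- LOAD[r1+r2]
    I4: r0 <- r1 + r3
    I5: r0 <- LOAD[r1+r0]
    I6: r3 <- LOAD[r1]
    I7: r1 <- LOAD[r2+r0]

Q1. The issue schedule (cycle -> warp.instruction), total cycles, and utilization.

cycle 0: W0.I0
cycle 1: W1.I0
cycle 2: W2.I0
cycle 3: W1.I1
cycle 4: W2.I1
cycle 5: idle
cycle 6: idle
cycle 7: idle
cycle 8: W0.I1
cycle 9: W1.I2
cycle 10: W0.I2
cycle 11: idle
cycle 12: W2.I2
cycle 13: W2.I3
cycle 14: W2.I4
cycle 15: W2.I5
cycle 16: W2.I6
cycle 17: W1.I3
cycle 18: W1.I4
cycle 19: W1.I5
cycle 20: idle
cycle 21: idle
cycle 22: idle
cycle 23: W2.I7

Answer: 24 cycles, utilization 17/24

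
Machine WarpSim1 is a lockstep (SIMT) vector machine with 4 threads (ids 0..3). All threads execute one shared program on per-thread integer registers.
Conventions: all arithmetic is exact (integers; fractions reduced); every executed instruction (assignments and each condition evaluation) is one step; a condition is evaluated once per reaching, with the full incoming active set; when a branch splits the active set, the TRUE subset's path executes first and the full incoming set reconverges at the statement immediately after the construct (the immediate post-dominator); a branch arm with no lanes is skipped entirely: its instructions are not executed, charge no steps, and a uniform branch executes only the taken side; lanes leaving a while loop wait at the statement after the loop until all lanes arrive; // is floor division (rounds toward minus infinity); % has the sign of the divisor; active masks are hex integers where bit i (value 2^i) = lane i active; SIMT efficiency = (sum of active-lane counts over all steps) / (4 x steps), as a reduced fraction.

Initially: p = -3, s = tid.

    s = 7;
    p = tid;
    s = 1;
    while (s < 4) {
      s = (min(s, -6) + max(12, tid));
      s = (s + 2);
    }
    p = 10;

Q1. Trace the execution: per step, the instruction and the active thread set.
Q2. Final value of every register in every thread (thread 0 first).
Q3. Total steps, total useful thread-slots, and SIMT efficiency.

step 0: s <- 7                       0xf
step 1: p <- tid                     0xf
step 2: s <- 1                       0xf
step 3: eval (s < 4)                 0xf
step 4: s <- (min(s, -6) + max(12, tid)) 0xf
step 5: s <- (s + 2)                 0xf
step 6: eval (s < 4)                 0xf
step 7: p <- 10                      0xf

Answer: 8 steps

p: 10,10,10,10
s: 8,8,8,8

steps = 8; useful = 32; efficiency = 32/32 = 1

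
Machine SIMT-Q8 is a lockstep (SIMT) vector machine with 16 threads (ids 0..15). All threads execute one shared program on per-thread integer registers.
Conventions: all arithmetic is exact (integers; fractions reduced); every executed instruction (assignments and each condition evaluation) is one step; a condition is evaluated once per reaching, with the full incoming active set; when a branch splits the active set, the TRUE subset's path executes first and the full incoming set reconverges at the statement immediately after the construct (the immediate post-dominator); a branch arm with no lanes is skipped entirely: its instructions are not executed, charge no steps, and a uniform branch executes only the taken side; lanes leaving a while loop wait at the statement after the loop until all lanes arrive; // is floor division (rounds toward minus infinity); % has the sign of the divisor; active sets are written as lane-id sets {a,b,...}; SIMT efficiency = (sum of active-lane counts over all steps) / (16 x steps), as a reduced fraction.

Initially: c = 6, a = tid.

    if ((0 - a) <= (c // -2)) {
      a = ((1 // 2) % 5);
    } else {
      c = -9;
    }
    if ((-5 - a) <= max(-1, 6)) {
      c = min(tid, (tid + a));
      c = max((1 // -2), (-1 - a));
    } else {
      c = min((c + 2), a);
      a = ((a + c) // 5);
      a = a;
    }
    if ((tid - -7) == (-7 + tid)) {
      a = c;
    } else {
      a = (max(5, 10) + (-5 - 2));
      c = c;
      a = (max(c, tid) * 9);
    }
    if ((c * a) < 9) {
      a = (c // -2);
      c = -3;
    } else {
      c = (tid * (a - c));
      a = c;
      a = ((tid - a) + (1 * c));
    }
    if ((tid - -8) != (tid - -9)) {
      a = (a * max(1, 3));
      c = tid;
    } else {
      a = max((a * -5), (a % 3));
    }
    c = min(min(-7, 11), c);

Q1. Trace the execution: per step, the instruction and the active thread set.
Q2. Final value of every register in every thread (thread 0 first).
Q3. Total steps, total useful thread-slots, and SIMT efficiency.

step 0: eval ((0 - a) <= (c // -2))  {0,1,2,3,4,5,6,7,8,9,10,11,12,13,14,15}
step 1: a <- ((1 // 2) % 5)          {3,4,5,6,7,8,9,10,11,12,13,14,15}
step 2: c <- -9                      {0,1,2}
step 3: eval ((-5 - a) <= max(-1, 6)) {0,1,2,3,4,5,6,7,8,9,10,11,12,13,14,15}
step 4: c <- min(tid, (tid + a))     {0,1,2,3,4,5,6,7,8,9,10,11,12,13,14,15}
step 5: c <- max((1 // -2), (-1 - a)) {0,1,2,3,4,5,6,7,8,9,10,11,12,13,14,15}
step 6: eval ((tid - -7) == (-7 + tid)) {0,1,2,3,4,5,6,7,8,9,10,11,12,13,14,15}
step 7: a <- (max(5, 10) + (-5 - 2)) {0,1,2,3,4,5,6,7,8,9,10,11,12,13,14,15}
step 8: c <- c                       {0,1,2,3,4,5,6,7,8,9,10,11,12,13,14,15}
step 9: a <- (max(c, tid) * 9)       {0,1,2,3,4,5,6,7,8,9,10,11,12,13,14,15}
step 10: eval ((c * a) < 9)           {0,1,2,3,4,5,6,7,8,9,10,11,12,13,14,15}
step 11: a <- (c // -2)               {0,1,2,3,4,5,6,7,8,9,10,11,12,13,14,15}
step 12: c <- -3                      {0,1,2,3,4,5,6,7,8,9,10,11,12,13,14,15}
step 13: eval ((tid - -8) != (tid - -9)) {0,1,2,3,4,5,6,7,8,9,10,11,12,13,14,15}
step 14: a <- (a * max(1, 3))         {0,1,2,3,4,5,6,7,8,9,10,11,12,13,14,15}
step 15: c <- tid                     {0,1,2,3,4,5,6,7,8,9,10,11,12,13,14,15}
step 16: c <- min(min(-7, 11), c)     {0,1,2,3,4,5,6,7,8,9,10,11,12,13,14,15}

Answer: 17 steps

c: -7,-7,-7,-7,-7,-7,-7,-7,-7,-7,-7,-7,-7,-7,-7,-7
a: 0,0,0,0,0,0,0,0,0,0,0,0,0,0,0,0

steps = 17; useful = 256; efficiency = 256/272 = 16/17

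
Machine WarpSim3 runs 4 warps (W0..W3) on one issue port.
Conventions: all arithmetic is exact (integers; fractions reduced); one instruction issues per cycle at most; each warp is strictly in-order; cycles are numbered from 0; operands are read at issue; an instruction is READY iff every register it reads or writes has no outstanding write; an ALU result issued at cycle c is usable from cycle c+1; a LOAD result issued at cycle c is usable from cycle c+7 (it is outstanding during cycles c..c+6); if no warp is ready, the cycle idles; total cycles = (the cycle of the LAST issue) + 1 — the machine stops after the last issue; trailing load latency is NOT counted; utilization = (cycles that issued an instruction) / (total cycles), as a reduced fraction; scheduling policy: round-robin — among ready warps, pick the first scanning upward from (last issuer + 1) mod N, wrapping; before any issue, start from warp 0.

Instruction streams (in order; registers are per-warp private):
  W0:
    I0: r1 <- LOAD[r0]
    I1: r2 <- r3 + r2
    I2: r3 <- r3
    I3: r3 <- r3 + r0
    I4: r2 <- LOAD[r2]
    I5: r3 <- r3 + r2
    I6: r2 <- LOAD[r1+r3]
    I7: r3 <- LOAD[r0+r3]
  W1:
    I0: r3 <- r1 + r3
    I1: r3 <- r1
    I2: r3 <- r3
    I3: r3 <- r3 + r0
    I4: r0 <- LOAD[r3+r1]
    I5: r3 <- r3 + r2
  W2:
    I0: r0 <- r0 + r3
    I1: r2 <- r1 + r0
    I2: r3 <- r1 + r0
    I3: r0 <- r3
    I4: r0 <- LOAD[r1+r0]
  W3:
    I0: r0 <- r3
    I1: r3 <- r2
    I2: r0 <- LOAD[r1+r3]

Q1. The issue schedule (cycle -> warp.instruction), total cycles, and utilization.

cycle 0: W0.I0
cycle 1: W1.I0
cycle 2: W2.I0
cycle 3: W3.I0
cycle 4: W0.I1
cycle 5: W1.I1
cycle 6: W2.I1
cycle 7: W3.I1
cycle 8: W0.I2
cycle 9: W1.I2
cycle 10: W2.I2
cycle 11: W3.I2
cycle 12: W0.I3
cycle 13: W1.I3
cycle 14: W2.I3
cycle 15: W0.I4
cycle 16: W1.I4
cycle 17: W2.I4
cycle 18: W1.I5
cycle 19: idle
cycle 20: idle
cycle 21: idle
cycle 22: W0.I5
cycle 23: W0.I6
cycle 24: W0.I7

Answer: 25 cycles, utilization 22/25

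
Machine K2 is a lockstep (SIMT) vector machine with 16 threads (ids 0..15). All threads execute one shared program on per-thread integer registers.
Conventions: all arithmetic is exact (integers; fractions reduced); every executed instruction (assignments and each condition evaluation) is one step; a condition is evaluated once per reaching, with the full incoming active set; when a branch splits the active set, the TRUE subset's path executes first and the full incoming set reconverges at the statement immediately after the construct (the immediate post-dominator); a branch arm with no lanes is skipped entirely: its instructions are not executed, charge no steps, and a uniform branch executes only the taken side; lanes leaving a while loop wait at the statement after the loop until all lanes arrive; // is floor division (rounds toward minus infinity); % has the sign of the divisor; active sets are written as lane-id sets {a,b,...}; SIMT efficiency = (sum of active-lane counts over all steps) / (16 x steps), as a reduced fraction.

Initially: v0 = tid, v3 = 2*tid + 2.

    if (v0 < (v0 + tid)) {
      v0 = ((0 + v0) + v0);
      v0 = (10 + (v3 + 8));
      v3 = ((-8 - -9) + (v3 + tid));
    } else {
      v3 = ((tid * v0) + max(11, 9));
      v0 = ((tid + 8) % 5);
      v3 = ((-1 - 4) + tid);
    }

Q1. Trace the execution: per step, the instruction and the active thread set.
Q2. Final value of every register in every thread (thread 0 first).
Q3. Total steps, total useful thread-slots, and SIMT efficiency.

step 0: eval (v0 < (v0 + tid))       {0,1,2,3,4,5,6,7,8,9,10,11,12,13,14,15}
step 1: v0 <- ((0 + v0) + v0)        {1,2,3,4,5,6,7,8,9,10,11,12,13,14,15}
step 2: v0 <- (10 + (v3 + 8))        {1,2,3,4,5,6,7,8,9,10,11,12,13,14,15}
step 3: v3 <- ((-8 - -9) + (v3 + tid)) {1,2,3,4,5,6,7,8,9,10,11,12,13,14,15}
step 4: v3 <- ((tid * v0) + max(11, 9)) {0}
step 5: v0 <- ((tid + 8) % 5)        {0}
step 6: v3 <- ((-1 - 4) + tid)       {0}

Answer: 7 steps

v0: 3,22,24,26,28,30,32,34,36,38,40,42,44,46,48,50
v3: -5,6,9,12,15,18,21,24,27,30,33,36,39,42,45,48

steps = 7; useful = 64; efficiency = 64/112 = 4/7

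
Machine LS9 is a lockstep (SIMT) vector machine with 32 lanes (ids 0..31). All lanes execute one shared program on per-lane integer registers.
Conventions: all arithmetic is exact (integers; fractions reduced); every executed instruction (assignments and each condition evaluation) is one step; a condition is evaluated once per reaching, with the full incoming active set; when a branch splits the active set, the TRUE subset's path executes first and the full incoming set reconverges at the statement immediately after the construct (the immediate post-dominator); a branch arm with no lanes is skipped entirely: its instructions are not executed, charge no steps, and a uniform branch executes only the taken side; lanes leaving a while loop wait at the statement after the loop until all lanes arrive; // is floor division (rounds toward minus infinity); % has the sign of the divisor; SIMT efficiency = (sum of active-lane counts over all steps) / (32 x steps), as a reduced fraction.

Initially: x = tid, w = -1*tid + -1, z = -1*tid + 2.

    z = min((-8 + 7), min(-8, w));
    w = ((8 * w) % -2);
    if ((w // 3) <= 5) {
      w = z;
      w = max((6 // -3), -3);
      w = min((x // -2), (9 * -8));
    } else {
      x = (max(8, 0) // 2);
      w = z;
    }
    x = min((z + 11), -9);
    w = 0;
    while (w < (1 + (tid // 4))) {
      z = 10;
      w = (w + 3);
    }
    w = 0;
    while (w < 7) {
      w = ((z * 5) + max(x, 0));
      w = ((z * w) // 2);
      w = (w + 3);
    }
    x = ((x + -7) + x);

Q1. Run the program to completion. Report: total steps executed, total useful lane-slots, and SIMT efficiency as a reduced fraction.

Answer: 25 steps, 692 useful, 173/200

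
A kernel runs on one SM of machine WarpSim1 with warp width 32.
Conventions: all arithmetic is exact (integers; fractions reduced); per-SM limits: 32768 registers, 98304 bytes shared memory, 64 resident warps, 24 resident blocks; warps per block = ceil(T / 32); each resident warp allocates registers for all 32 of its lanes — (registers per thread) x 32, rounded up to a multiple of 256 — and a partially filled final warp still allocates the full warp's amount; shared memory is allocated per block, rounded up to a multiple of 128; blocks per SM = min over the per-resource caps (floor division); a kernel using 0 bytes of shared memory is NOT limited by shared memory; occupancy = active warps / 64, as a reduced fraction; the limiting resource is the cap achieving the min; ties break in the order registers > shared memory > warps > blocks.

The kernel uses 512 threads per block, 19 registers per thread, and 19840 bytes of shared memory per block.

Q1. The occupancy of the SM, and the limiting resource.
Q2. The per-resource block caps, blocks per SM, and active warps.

Answer: occupancy 1/2, limited by registers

registers: 2 blocks
shared memory: 4 blocks
warps: 4 blocks
blocks: 24 blocks

Answer: 2 blocks, 32 active warps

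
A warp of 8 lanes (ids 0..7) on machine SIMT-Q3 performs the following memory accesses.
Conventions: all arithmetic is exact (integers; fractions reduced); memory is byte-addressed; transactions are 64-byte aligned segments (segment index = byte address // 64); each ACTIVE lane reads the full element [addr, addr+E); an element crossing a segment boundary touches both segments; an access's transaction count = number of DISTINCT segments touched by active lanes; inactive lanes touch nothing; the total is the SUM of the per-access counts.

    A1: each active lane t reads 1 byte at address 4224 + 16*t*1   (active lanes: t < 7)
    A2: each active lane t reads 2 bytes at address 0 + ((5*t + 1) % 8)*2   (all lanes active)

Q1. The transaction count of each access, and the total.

A1: 2 transactions
A2: 1 transaction

Answer: 2,1; total 3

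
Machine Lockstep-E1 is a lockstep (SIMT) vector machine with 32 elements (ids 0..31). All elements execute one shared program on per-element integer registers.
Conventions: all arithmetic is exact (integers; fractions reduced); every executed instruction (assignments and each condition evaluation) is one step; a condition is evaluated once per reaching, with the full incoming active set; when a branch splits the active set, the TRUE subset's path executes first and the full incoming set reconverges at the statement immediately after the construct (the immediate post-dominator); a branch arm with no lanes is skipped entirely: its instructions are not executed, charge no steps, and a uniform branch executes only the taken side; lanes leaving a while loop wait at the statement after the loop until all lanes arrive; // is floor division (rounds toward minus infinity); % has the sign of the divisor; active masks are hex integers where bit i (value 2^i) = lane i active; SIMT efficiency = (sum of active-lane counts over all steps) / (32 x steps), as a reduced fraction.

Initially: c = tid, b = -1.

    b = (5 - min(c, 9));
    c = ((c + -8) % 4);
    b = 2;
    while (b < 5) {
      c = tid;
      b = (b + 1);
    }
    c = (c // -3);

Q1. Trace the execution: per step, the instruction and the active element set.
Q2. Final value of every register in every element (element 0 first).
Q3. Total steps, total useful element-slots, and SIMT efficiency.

step 0: b <- (5 - min(c, 9))         0xffffffff
step 1: c <- ((c + -8) % 4)          0xffffffff
step 2: b <- 2                       0xffffffff
step 3: eval (b < 5)                 0xffffffff
step 4: c <- tid                     0xffffffff
step 5: b <- (b + 1)                 0xffffffff
step 6: eval (b < 5)                 0xffffffff
step 7: c <- tid                     0xffffffff
step 8: b <- (b + 1)                 0xffffffff
step 9: eval (b < 5)                 0xffffffff
step 10: c <- tid                     0xffffffff
step 11: b <- (b + 1)                 0xffffffff
step 12: eval (b < 5)                 0xffffffff
step 13: c <- (c // -3)               0xffffffff

Answer: 14 steps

c: 0,-1,-1,-1,-2,-2,-2,-3,-3,-3,-4,-4,-4,-5,-5,-5,-6,-6,-6,-7,-7,-7,-8,-8,-8,-9,-9,-9,-10,-10,-10,-11
b: 5,5,5,5,5,5,5,5,5,5,5,5,5,5,5,5,5,5,5,5,5,5,5,5,5,5,5,5,5,5,5,5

steps = 14; useful = 448; efficiency = 448/448 = 1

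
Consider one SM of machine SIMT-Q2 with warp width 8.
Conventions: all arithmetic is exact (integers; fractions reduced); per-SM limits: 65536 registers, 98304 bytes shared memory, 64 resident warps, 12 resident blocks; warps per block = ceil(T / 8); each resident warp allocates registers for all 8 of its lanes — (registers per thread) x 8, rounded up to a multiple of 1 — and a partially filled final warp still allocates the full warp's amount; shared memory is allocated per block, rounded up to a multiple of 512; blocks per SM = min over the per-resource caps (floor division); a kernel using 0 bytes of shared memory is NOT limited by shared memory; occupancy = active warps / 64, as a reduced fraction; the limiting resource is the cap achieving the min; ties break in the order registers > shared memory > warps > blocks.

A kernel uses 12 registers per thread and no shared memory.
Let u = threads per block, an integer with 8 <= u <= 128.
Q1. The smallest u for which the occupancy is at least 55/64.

Answer: u = 33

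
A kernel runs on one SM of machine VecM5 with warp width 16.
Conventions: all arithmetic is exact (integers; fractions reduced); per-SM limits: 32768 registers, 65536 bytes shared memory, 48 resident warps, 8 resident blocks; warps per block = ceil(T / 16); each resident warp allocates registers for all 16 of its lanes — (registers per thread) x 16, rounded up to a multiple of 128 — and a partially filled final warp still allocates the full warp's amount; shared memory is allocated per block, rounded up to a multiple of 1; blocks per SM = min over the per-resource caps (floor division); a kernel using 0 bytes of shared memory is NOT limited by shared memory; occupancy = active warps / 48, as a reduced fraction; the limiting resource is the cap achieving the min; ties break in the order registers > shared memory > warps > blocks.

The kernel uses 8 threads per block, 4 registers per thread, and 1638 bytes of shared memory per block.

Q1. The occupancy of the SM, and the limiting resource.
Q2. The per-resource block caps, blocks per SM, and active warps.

Answer: occupancy 1/6, limited by blocks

registers: 256 blocks
shared memory: 40 blocks
warps: 48 blocks
blocks: 8 blocks

Answer: 8 blocks, 8 active warps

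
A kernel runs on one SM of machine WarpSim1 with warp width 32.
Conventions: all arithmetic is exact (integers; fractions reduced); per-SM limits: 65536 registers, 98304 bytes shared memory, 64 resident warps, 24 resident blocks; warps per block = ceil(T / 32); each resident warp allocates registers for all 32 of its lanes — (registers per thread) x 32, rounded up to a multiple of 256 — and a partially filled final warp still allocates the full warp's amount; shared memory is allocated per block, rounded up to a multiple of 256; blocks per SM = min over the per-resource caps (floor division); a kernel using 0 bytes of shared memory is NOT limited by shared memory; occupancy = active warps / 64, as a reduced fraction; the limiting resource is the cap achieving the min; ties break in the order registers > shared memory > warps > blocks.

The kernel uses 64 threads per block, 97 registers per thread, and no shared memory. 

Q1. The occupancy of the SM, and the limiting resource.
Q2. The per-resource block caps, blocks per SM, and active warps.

Answer: occupancy 9/32, limited by registers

registers: 9 blocks
shared memory: no limit (kernel uses none)
warps: 32 blocks
blocks: 24 blocks

Answer: 9 blocks, 18 active warps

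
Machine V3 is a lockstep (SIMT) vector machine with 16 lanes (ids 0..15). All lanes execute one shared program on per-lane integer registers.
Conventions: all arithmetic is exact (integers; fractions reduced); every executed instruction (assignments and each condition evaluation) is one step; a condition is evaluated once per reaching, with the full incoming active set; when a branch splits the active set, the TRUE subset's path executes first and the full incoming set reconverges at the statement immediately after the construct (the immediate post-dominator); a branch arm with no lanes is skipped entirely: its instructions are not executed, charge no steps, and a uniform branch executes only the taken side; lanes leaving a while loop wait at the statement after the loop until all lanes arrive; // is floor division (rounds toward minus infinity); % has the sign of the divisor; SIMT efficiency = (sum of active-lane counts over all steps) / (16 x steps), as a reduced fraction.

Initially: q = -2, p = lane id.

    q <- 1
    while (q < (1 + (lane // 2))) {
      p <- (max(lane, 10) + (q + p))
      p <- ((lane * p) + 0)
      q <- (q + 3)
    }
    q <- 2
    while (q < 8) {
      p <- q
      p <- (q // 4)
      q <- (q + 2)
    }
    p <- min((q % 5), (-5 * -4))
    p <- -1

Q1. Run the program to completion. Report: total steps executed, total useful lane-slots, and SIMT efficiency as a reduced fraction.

Answer: 30 steps, 384 useful, 4/5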